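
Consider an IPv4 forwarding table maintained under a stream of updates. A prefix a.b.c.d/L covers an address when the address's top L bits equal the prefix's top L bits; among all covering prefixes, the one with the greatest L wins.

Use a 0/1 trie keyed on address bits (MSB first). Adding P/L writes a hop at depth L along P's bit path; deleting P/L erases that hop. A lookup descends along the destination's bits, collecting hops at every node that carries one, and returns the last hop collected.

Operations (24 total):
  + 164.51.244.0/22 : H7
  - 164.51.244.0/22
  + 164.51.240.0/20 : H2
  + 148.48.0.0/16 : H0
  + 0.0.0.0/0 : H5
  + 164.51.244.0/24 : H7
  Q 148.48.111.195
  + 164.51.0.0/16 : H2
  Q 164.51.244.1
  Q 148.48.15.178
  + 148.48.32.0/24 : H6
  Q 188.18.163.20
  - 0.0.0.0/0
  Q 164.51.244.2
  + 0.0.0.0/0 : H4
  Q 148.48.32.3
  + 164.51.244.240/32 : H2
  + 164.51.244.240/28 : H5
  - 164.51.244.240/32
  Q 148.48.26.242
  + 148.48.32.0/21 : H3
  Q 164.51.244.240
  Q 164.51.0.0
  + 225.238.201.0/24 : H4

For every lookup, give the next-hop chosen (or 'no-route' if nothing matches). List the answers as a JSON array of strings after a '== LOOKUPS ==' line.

Trace:
  add 164.51.244.0/22 -> H7 at depth 22
  - 164.51.244.0/22 clear@22
  add 164.51.240.0/20 -> H2 at depth 20
  add 148.48.0.0/16 -> H0 at depth 16
  add 0.0.0.0/0 -> H5 at depth 0
  add 164.51.244.0/24 -> H7 at depth 24
  Q 148.48.111.195: descend 1001010000110000 ; hops seen [H5,H0] ; pick H0
  add 164.51.0.0/16 -> H2 at depth 16
  Q 164.51.244.1: descend 101001000011001111110100 ; hops seen [H5,H2,H2,H7] ; pick H7
  Q 148.48.15.178: descend 1001010000110000 ; hops seen [H5,H0] ; pick H0
  add 148.48.32.0/24 -> H6 at depth 24
  Q 188.18.163.20: descend 101 ; hops seen [H5] ; pick H5
  - 0.0.0.0/0 clear@0
  Q 164.51.244.2: descend 101001000011001111110100 ; hops seen [H2,H2,H7] ; pick H7
  add 0.0.0.0/0 -> H4 at depth 0
  Q 148.48.32.3: descend 100101000011000000100000 ; hops seen [H4,H0,H6] ; pick H6
  add 164.51.244.240/32 -> H2 at depth 32
  add 164.51.244.240/28 -> H5 at depth 28
  - 164.51.244.240/32 clear@32
  Q 148.48.26.242: descend 100101000011000000 ; hops seen [H4,H0] ; pick H0
  add 148.48.32.0/21 -> H3 at depth 21
  Q 164.51.244.240: descend 10100100001100111111010011110000 ; hops seen [H4,H2,H2,H7,H5] ; pick H5
  Q 164.51.0.0: descend 1010010000110011 ; hops seen [H4,H2] ; pick H2
  add 225.238.201.0/24 -> H4 at depth 24

== LOOKUPS ==
["H0","H7","H0","H5","H7","H6","H0","H5","H2"]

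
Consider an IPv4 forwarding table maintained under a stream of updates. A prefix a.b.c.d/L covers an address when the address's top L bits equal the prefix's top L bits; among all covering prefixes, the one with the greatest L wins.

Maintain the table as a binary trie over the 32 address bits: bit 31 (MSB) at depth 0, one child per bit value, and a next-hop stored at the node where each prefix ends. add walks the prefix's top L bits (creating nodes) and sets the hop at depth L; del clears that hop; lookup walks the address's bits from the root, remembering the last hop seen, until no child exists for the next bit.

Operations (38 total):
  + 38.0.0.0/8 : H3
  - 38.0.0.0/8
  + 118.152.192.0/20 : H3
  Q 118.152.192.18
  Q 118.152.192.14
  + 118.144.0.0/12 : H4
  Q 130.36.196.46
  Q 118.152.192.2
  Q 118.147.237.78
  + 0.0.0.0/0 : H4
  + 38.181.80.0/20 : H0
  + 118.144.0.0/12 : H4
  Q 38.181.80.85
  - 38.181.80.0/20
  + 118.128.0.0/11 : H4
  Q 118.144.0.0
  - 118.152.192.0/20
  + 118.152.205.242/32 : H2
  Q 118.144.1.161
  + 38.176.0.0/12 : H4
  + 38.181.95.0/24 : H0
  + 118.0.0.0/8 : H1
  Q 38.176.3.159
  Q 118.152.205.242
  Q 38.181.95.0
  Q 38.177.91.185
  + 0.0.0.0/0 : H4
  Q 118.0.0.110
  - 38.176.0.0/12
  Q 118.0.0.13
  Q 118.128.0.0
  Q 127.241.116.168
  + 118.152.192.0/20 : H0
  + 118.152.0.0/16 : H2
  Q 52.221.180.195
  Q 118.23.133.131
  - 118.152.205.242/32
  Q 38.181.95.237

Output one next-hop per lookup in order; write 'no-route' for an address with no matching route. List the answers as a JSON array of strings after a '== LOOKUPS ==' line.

Trace:
  + 38.0.0.0/8 (H3) depth=8
  del 38.0.0.0/8 (clear depth 8)
  + 118.152.192.0/20 (H3) depth=20
  lookup 118.152.192.18: bits 01110110100110001100 walk d0:-→d1:-→d2:-→d3:-→d4:-→d5:-→d6:-→d7:-→d8:-→d9:-→d10:-→d11:-→d12:-→d13:-→d14:-→d15:-→d16:-→d17:-→d18:-→d19:-→d20:H3 -> H3
  lookup 118.152.192.14: bits 01110110100110001100 walk d0:-→d1:-→d2:-→d3:-→d4:-→d5:-→d6:-→d7:-→d8:-→d9:-→d10:-→d11:-→d12:-→d13:-→d14:-→d15:-→d16:-→d17:-→d18:-→d19:-→d20:H3 -> H3
  + 118.144.0.0/12 (H4) depth=12
  lookup 130.36.196.46: bits ε walk d0:- -> no-route
  lookup 118.152.192.2: bits 01110110100110001100 walk d0:-→d1:-→d2:-→d3:-→d4:-→d5:-→d6:-→d7:-→d8:-→d9:-→d10:-→d11:-→d12:H4→d13:-→d14:-→d15:-→d16:-→d17:-→d18:-→d19:-→d20:H3 -> H3
  lookup 118.147.237.78: bits 011101101001 walk d0:-→d1:-→d2:-→d3:-→d4:-→d5:-→d6:-→d7:-→d8:-→d9:-→d10:-→d11:-→d12:H4 -> H4
  + 0.0.0.0/0 (H4) depth=0
  + 38.181.80.0/20 (H0) depth=20
  + 118.144.0.0/12 (H4) depth=12
  lookup 38.181.80.85: bits 00100110101101010101 walk d0:H4→d1:-→d2:-→d3:-→d4:-→d5:-→d6:-→d7:-→d8:-→d9:-→d10:-→d11:-→d12:-→d13:-→d14:-→d15:-→d16:-→d17:-→d18:-→d19:-→d20:H0 -> H0
  del 38.181.80.0/20 (clear depth 20)
  + 118.128.0.0/11 (H4) depth=11
  lookup 118.144.0.0: bits 011101101001 walk d0:H4→d1:-→d2:-→d3:-→d4:-→d5:-→d6:-→d7:-→d8:-→d9:-→d10:-→d11:H4→d12:H4 -> H4
  del 118.152.192.0/20 (clear depth 20)
  + 118.152.205.242/32 (H2) depth=32
  lookup 118.144.1.161: bits 011101101001 walk d0:H4→d1:-→d2:-→d3:-→d4:-→d5:-→d6:-→d7:-→d8:-→d9:-→d10:-→d11:H4→d12:H4 -> H4
  + 38.176.0.0/12 (H4) depth=12
  + 38.181.95.0/24 (H0) depth=24
  + 118.0.0.0/8 (H1) depth=8
  lookup 38.176.3.159: bits 0010011010110 walk d0:H4→d1:-→d2:-→d3:-→d4:-→d5:-→d6:-→d7:-→d8:-→d9:-→d10:-→d11:-→d12:H4→d13:- -> H4
  lookup 118.152.205.242: bits 01110110100110001100110111110010 walk d0:H4→d1:-→d2:-→d3:-→d4:-→d5:-→d6:-→d7:-→d8:H1→d9:-→d10:-→d11:H4→d12:H4→d13:-→d14:-→d15:-→d16:-→d17:-→d18:-→d19:-→d20:-→d21:-→d22:-→d23:-→d24:-→d25:-→d26:-→d27:-→d28:-→d29:-→d30:-→d31:-→d32:H2 -> H2
  lookup 38.181.95.0: bits 001001101011010101011111 walk d0:H4→d1:-→d2:-→d3:-→d4:-→d5:-→d6:-→d7:-→d8:-→d9:-→d10:-→d11:-→d12:H4→d13:-→d14:-→d15:-→d16:-→d17:-→d18:-→d19:-→d20:-→d21:-→d22:-→d23:-→d24:H0 -> H0
  lookup 38.177.91.185: bits 0010011010110 walk d0:H4→d1:-→d2:-→d3:-→d4:-→d5:-→d6:-→d7:-→d8:-→d9:-→d10:-→d11:-→d12:H4→d13:- -> H4
  + 0.0.0.0/0 (H4) depth=0
  lookup 118.0.0.110: bits 01110110 walk d0:H4→d1:-→d2:-→d3:-→d4:-→d5:-→d6:-→d7:-→d8:H1 -> H1
  del 38.176.0.0/12 (clear depth 12)
  lookup 118.0.0.13: bits 01110110 walk d0:H4→d1:-→d2:-→d3:-→d4:-→d5:-→d6:-→d7:-→d8:H1 -> H1
  lookup 118.128.0.0: bits 01110110100 walk d0:H4→d1:-→d2:-→d3:-→d4:-→d5:-→d6:-→d7:-→d8:H1→d9:-→d10:-→d11:H4 -> H4
  lookup 127.241.116.168: bits 0111 walk d0:H4→d1:-→d2:-→d3:-→d4:- -> H4
  + 118.152.192.0/20 (H0) depth=20
  + 118.152.0.0/16 (H2) depth=16
  lookup 52.221.180.195: bits 001 walk d0:H4→d1:-→d2:-→d3:- -> H4
  lookup 118.23.133.131: bits 01110110 walk d0:H4→d1:-→d2:-→d3:-→d4:-→d5:-→d6:-→d7:-→d8:H1 -> H1
  del 118.152.205.242/32 (clear depth 32)
  lookup 38.181.95.237: bits 001001101011010101011111 walk d0:H4→d1:-→d2:-→d3:-→d4:-→d5:-→d6:-→d7:-→d8:-→d9:-→d10:-→d11:-→d12:-→d13:-→d14:-→d15:-→d16:-→d17:-→d18:-→d19:-→d20:-→d21:-→d22:-→d23:-→d24:H0 -> H0

== LOOKUPS ==
["H3","H3","no-route","H3","H4","H0","H4","H4","H4","H2","H0","H4","H1","H1","H4","H4","H4","H1","H0"]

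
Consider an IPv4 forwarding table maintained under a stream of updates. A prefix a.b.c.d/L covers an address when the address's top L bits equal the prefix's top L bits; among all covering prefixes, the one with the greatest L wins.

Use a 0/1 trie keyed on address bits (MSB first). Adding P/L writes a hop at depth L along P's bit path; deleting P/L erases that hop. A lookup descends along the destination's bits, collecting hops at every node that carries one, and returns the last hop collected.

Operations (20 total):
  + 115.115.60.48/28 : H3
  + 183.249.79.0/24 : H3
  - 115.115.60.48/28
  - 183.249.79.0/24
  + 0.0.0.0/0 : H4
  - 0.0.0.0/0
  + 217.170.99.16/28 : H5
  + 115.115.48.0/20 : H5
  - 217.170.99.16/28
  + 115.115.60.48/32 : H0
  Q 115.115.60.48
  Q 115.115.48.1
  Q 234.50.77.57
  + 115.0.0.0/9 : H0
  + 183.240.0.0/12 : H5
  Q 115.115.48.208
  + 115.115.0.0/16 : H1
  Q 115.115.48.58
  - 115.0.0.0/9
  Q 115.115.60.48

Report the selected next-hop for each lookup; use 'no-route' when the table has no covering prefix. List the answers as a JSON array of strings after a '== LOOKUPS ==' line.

Trace:
  + 115.115.60.48/28 (H3) depth=28
  + 183.249.79.0/24 (H3) depth=24
  del 115.115.60.48/28 (clear depth 28)
  del 183.249.79.0/24 (clear depth 24)
  + 0.0.0.0/0 (H4) depth=0
  del 0.0.0.0/0 (clear depth 0)
  + 217.170.99.16/28 (H5) depth=28
  + 115.115.48.0/20 (H5) depth=20
  del 217.170.99.16/28 (clear depth 28)
  + 115.115.60.48/32 (H0) depth=32
  lookup 115.115.60.48: bits 01110011011100110011110000110000 walk d0:-→d1:-→d2:-→d3:-→d4:-→d5:-→d6:-→d7:-→d8:-→d9:-→d10:-→d11:-→d12:-→d13:-→d14:-→d15:-→d16:-→d17:-→d18:-→d19:-→d20:H5→d21:-→d22:-→d23:-→d24:-→d25:-→d26:-→d27:-→d28:-→d29:-→d30:-→d31:-→d32:H0 -> H0
  lookup 115.115.48.1: bits 01110011011100110011 walk d0:-→d1:-→d2:-→d3:-→d4:-→d5:-→d6:-→d7:-→d8:-→d9:-→d10:-→d11:-→d12:-→d13:-→d14:-→d15:-→d16:-→d17:-→d18:-→d19:-→d20:H5 -> H5
  lookup 234.50.77.57: bits 11 walk d0:-→d1:-→d2:- -> no-route
  + 115.0.0.0/9 (H0) depth=9
  + 183.240.0.0/12 (H5) depth=12
  lookup 115.115.48.208: bits 01110011011100110011 walk d0:-→d1:-→d2:-→d3:-→d4:-→d5:-→d6:-→d7:-→d8:-→d9:H0→d10:-→d11:-→d12:-→d13:-→d14:-→d15:-→d16:-→d17:-→d18:-→d19:-→d20:H5 -> H5
  + 115.115.0.0/16 (H1) depth=16
  lookup 115.115.48.58: bits 01110011011100110011 walk d0:-→d1:-→d2:-→d3:-→d4:-→d5:-→d6:-→d7:-→d8:-→d9:H0→d10:-→d11:-→d12:-→d13:-→d14:-→d15:-→d16:H1→d17:-→d18:-→d19:-→d20:H5 -> H5
  del 115.0.0.0/9 (clear depth 9)
  lookup 115.115.60.48: bits 01110011011100110011110000110000 walk d0:-→d1:-→d2:-→d3:-→d4:-→d5:-→d6:-→d7:-→d8:-→d9:-→d10:-→d11:-→d12:-→d13:-→d14:-→d15:-→d16:H1→d17:-→d18:-→d19:-→d20:H5→d21:-→d22:-→d23:-→d24:-→d25:-→d26:-→d27:-→d28:-→d29:-→d30:-→d31:-→d32:H0 -> H0

== LOOKUPS ==
["H0","H5","no-route","H5","H5","H0"]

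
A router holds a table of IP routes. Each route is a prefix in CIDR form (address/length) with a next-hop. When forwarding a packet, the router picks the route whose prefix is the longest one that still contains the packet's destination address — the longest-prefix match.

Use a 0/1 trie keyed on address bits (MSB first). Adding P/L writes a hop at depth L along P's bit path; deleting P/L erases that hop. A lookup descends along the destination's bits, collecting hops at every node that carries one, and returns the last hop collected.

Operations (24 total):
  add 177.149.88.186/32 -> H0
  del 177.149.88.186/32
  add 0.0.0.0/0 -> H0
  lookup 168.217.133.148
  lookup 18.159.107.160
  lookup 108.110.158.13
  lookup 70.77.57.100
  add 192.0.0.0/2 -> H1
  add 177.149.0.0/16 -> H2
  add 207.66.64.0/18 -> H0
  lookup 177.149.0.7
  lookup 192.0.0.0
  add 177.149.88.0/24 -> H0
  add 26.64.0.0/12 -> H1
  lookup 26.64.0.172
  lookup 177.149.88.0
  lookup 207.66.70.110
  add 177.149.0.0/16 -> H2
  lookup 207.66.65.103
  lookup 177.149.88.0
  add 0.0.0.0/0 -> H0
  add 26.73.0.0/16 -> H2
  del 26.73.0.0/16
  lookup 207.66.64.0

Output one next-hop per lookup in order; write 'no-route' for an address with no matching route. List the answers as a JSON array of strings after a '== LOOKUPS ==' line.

Trace:
  + 177.149.88.186/32 (H0) depth=32
  - 177.149.88.186/32 clear@32
  + 0.0.0.0/0 (H0) depth=0
  lookup 168.217.133.148: bits 101 walk d0:H0→d1:-→d2:-→d3:- -> H0
  lookup 18.159.107.160: bits ε walk d0:H0 -> H0
  lookup 108.110.158.13: bits ε walk d0:H0 -> H0
  lookup 70.77.57.100: bits ε walk d0:H0 -> H0
  + 192.0.0.0/2 (H1) depth=2
  + 177.149.0.0/16 (H2) depth=16
  + 207.66.64.0/18 (H0) depth=18
  lookup 177.149.0.7: bits 10110001100101010 walk d0:H0→d1:-→d2:-→d3:-→d4:-→d5:-→d6:-→d7:-→d8:-→d9:-→d10:-→d11:-→d12:-→d13:-→d14:-→d15:-→d16:H2→d17:- -> H2
  lookup 192.0.0.0: bits 1100 walk d0:H0→d1:-→d2:H1→d3:-→d4:- -> H1
  + 177.149.88.0/24 (H0) depth=24
  + 26.64.0.0/12 (H1) depth=12
  lookup 26.64.0.172: bits 000110100100 walk d0:H0→d1:-→d2:-→d3:-→d4:-→d5:-→d6:-→d7:-→d8:-→d9:-→d10:-→d11:-→d12:H1 -> H1
  lookup 177.149.88.0: bits 101100011001010101011000 walk d0:H0→d1:-→d2:-→d3:-→d4:-→d5:-→d6:-→d7:-→d8:-→d9:-→d10:-→d11:-→d12:-→d13:-→d14:-→d15:-→d16:H2→d17:-→d18:-→d19:-→d20:-→d21:-→d22:-→d23:-→d24:H0 -> H0
  lookup 207.66.70.110: bits 110011110100001001 walk d0:H0→d1:-→d2:H1→d3:-→d4:-→d5:-→d6:-→d7:-→d8:-→d9:-→d10:-→d11:-→d12:-→d13:-→d14:-→d15:-→d16:-→d17:-→d18:H0 -> H0
  + 177.149.0.0/16 (H2) depth=16
  lookup 207.66.65.103: bits 110011110100001001 walk d0:H0→d1:-→d2:H1→d3:-→d4:-→d5:-→d6:-→d7:-→d8:-→d9:-→d10:-→d11:-→d12:-→d13:-→d14:-→d15:-→d16:-→d17:-→d18:H0 -> H0
  lookup 177.149.88.0: bits 101100011001010101011000 walk d0:H0→d1:-→d2:-→d3:-→d4:-→d5:-→d6:-→d7:-→d8:-→d9:-→d10:-→d11:-→d12:-→d13:-→d14:-→d15:-→d16:H2→d17:-→d18:-→d19:-→d20:-→d21:-→d22:-→d23:-→d24:H0 -> H0
  + 0.0.0.0/0 (H0) depth=0
  + 26.73.0.0/16 (H2) depth=16
  - 26.73.0.0/16 clear@16
  lookup 207.66.64.0: bits 110011110100001001 walk d0:H0→d1:-→d2:H1→d3:-→d4:-→d5:-→d6:-→d7:-→d8:-→d9:-→d10:-→d11:-→d12:-→d13:-→d14:-→d15:-→d16:-→d17:-→d18:H0 -> H0

== LOOKUPS ==
["H0","H0","H0","H0","H2","H1","H1","H0","H0","H0","H0","H0"]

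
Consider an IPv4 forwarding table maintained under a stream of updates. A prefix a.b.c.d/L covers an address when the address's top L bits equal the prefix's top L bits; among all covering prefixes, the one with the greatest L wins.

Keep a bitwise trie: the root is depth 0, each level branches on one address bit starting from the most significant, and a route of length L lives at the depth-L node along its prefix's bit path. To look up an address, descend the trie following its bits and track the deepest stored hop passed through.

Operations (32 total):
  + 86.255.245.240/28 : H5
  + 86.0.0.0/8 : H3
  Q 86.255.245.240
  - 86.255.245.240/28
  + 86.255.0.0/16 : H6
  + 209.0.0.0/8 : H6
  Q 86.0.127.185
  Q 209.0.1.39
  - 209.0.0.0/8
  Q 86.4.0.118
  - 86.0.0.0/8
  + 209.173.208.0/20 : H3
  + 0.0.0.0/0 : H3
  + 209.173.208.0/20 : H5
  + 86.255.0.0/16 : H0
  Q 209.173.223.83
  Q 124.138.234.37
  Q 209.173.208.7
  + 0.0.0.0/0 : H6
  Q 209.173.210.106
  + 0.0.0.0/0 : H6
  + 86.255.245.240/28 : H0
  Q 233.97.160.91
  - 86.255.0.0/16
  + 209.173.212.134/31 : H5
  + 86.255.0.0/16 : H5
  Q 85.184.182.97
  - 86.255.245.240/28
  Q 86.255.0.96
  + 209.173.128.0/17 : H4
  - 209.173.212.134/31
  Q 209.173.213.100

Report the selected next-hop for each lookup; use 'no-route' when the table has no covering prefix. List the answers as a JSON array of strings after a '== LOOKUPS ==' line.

Process each operation:
  add 86.255.245.240/28 -> H5 at depth 28
  add 86.0.0.0/8 -> H3 at depth 8
  lookup 86.255.245.240: bits 0101011011111111111101011111 walk d0:-→d1:-→d2:-→d3:-→d4:-→d5:-→d6:-→d7:-→d8:H3→d9:-→d10:-→d11:-→d12:-→d13:-→d14:-→d15:-→d16:-→d17:-→d18:-→d19:-→d20:-→d21:-→d22:-→d23:-→d24:-→d25:-→d26:-→d27:-→d28:H5 -> H5
  del 86.255.245.240/28 (clear depth 28)
  add 86.255.0.0/16 -> H6 at depth 16
  add 209.0.0.0/8 -> H6 at depth 8
  lookup 86.0.127.185: bits 01010110 walk d0:-→d1:-→d2:-→d3:-→d4:-→d5:-→d6:-→d7:-→d8:H3 -> H3
  lookup 209.0.1.39: bits 11010001 walk d0:-→d1:-→d2:-→d3:-→d4:-→d5:-→d6:-→d7:-→d8:H6 -> H6
  del 209.0.0.0/8 (clear depth 8)
  lookup 86.4.0.118: bits 01010110 walk d0:-→d1:-→d2:-→d3:-→d4:-→d5:-→d6:-→d7:-→d8:H3 -> H3
  del 86.0.0.0/8 (clear depth 8)
  add 209.173.208.0/20 -> H3 at depth 20
  add 0.0.0.0/0 -> H3 at depth 0
  add 209.173.208.0/20 -> H5 at depth 20
  add 86.255.0.0/16 -> H0 at depth 16
  lookup 209.173.223.83: bits 11010001101011011101 walk d0:H3→d1:-→d2:-→d3:-→d4:-→d5:-→d6:-→d7:-→d8:-→d9:-→d10:-→d11:-→d12:-→d13:-→d14:-→d15:-→d16:-→d17:-→d18:-→d19:-→d20:H5 -> H5
  lookup 124.138.234.37: bits 01 walk d0:H3→d1:-→d2:- -> H3
  lookup 209.173.208.7: bits 11010001101011011101 walk d0:H3→d1:-→d2:-→d3:-→d4:-→d5:-→d6:-→d7:-→d8:-→d9:-→d10:-→d11:-→d12:-→d13:-→d14:-→d15:-→d16:-→d17:-→d18:-→d19:-→d20:H5 -> H5
  add 0.0.0.0/0 -> H6 at depth 0
  lookup 209.173.210.106: bits 11010001101011011101 walk d0:H6→d1:-→d2:-→d3:-→d4:-→d5:-→d6:-→d7:-→d8:-→d9:-→d10:-→d11:-→d12:-→d13:-→d14:-→d15:-→d16:-→d17:-→d18:-→d19:-→d20:H5 -> H5
  add 0.0.0.0/0 -> H6 at depth 0
  add 86.255.245.240/28 -> H0 at depth 28
  lookup 233.97.160.91: bits 11 walk d0:H6→d1:-→d2:- -> H6
  del 86.255.0.0/16 (clear depth 16)
  add 209.173.212.134/31 -> H5 at depth 31
  add 86.255.0.0/16 -> H5 at depth 16
  lookup 85.184.182.97: bits 010101 walk d0:H6→d1:-→d2:-→d3:-→d4:-→d5:-→d6:- -> H6
  del 86.255.245.240/28 (clear depth 28)
  lookup 86.255.0.96: bits 0101011011111111 walk d0:H6→d1:-→d2:-→d3:-→d4:-→d5:-→d6:-→d7:-→d8:-→d9:-→d10:-→d11:-→d12:-→d13:-→d14:-→d15:-→d16:H5 -> H5
  add 209.173.128.0/17 -> H4 at depth 17
  del 209.173.212.134/31 (clear depth 31)
  lookup 209.173.213.100: bits 11010001101011011101010 walk d0:H6→d1:-→d2:-→d3:-→d4:-→d5:-→d6:-→d7:-→d8:-→d9:-→d10:-→d11:-→d12:-→d13:-→d14:-→d15:-→d16:-→d17:H4→d18:-→d19:-→d20:H5→d21:-→d22:-→d23:- -> H5

== LOOKUPS ==
["H5","H3","H6","H3","H5","H3","H5","H5","H6","H6","H5","H5"]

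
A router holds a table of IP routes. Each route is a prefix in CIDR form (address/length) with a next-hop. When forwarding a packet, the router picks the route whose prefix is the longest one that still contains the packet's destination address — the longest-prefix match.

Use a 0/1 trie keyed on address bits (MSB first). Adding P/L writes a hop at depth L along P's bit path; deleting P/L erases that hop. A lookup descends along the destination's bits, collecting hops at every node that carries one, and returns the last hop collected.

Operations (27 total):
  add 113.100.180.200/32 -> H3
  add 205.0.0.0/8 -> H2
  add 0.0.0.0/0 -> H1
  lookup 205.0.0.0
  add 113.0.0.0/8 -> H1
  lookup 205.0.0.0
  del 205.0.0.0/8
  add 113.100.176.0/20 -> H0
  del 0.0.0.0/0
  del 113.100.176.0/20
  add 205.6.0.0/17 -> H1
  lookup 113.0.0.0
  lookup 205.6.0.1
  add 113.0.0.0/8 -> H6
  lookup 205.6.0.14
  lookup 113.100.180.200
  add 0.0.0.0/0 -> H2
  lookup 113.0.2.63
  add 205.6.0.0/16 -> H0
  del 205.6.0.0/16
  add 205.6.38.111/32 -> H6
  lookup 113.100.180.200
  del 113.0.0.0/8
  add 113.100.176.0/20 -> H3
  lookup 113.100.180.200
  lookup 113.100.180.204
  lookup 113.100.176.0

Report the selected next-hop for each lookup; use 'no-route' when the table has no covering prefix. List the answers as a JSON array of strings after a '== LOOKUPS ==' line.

Process each operation:
  + 113.100.180.200/32 (H3) depth=32
  + 205.0.0.0/8 (H2) depth=8
  + 0.0.0.0/0 (H1) depth=0
  ? 205.0.0.0  path d0:H1→d1:-→d2:-→d3:-→d4:-→d5:-→d6:-→d7:-→d8:H2  best=H2
  + 113.0.0.0/8 (H1) depth=8
  ? 205.0.0.0  path d0:H1→d1:-→d2:-→d3:-→d4:-→d5:-→d6:-→d7:-→d8:H2  best=H2
  - 205.0.0.0/8 clear@8
  + 113.100.176.0/20 (H0) depth=20
  - 0.0.0.0/0 clear@0
  - 113.100.176.0/20 clear@20
  + 205.6.0.0/17 (H1) depth=17
  ? 113.0.0.0  path d0:-→d1:-→d2:-→d3:-→d4:-→d5:-→d6:-→d7:-→d8:H1→d9:-  best=H1
  ? 205.6.0.1  path d0:-→d1:-→d2:-→d3:-→d4:-→d5:-→d6:-→d7:-→d8:-→d9:-→d10:-→d11:-→d12:-→d13:-→d14:-→d15:-→d16:-→d17:H1  best=H1
  + 113.0.0.0/8 (H6) depth=8
  ? 205.6.0.14  path d0:-→d1:-→d2:-→d3:-→d4:-→d5:-→d6:-→d7:-→d8:-→d9:-→d10:-→d11:-→d12:-→d13:-→d14:-→d15:-→d16:-→d17:H1  best=H1
  ? 113.100.180.200  path d0:-→d1:-→d2:-→d3:-→d4:-→d5:-→d6:-→d7:-→d8:H6→d9:-→d10:-→d11:-→d12:-→d13:-→d14:-→d15:-→d16:-→d17:-→d18:-→d19:-→d20:-→d21:-→d22:-→d23:-→d24:-→d25:-→d26:-→d27:-→d28:-→d29:-→d30:-→d31:-→d32:H3  best=H3
  + 0.0.0.0/0 (H2) depth=0
  ? 113.0.2.63  path d0:H2→d1:-→d2:-→d3:-→d4:-→d5:-→d6:-→d7:-→d8:H6→d9:-  best=H6
  + 205.6.0.0/16 (H0) depth=16
  - 205.6.0.0/16 clear@16
  + 205.6.38.111/32 (H6) depth=32
  ? 113.100.180.200  path d0:H2→d1:-→d2:-→d3:-→d4:-→d5:-→d6:-→d7:-→d8:H6→d9:-→d10:-→d11:-→d12:-→d13:-→d14:-→d15:-→d16:-→d17:-→d18:-→d19:-→d20:-→d21:-→d22:-→d23:-→d24:-→d25:-→d26:-→d27:-→d28:-→d29:-→d30:-→d31:-→d32:H3  best=H3
  - 113.0.0.0/8 clear@8
  + 113.100.176.0/20 (H3) depth=20
  ? 113.100.180.200  path d0:H2→d1:-→d2:-→d3:-→d4:-→d5:-→d6:-→d7:-→d8:-→d9:-→d10:-→d11:-→d12:-→d13:-→d14:-→d15:-→d16:-→d17:-→d18:-→d19:-→d20:H3→d21:-→d22:-→d23:-→d24:-→d25:-→d26:-→d27:-→d28:-→d29:-→d30:-→d31:-→d32:H3  best=H3
  ? 113.100.180.204  path d0:H2→d1:-→d2:-→d3:-→d4:-→d5:-→d6:-→d7:-→d8:-→d9:-→d10:-→d11:-→d12:-→d13:-→d14:-→d15:-→d16:-→d17:-→d18:-→d19:-→d20:H3→d21:-→d22:-→d23:-→d24:-→d25:-→d26:-→d27:-→d28:-→d29:-  best=H3
  ? 113.100.176.0  path d0:H2→d1:-→d2:-→d3:-→d4:-→d5:-→d6:-→d7:-→d8:-→d9:-→d10:-→d11:-→d12:-→d13:-→d14:-→d15:-→d16:-→d17:-→d18:-→d19:-→d20:H3→d21:-  best=H3

== LOOKUPS ==
["H2","H2","H1","H1","H1","H3","H6","H3","H3","H3","H3"]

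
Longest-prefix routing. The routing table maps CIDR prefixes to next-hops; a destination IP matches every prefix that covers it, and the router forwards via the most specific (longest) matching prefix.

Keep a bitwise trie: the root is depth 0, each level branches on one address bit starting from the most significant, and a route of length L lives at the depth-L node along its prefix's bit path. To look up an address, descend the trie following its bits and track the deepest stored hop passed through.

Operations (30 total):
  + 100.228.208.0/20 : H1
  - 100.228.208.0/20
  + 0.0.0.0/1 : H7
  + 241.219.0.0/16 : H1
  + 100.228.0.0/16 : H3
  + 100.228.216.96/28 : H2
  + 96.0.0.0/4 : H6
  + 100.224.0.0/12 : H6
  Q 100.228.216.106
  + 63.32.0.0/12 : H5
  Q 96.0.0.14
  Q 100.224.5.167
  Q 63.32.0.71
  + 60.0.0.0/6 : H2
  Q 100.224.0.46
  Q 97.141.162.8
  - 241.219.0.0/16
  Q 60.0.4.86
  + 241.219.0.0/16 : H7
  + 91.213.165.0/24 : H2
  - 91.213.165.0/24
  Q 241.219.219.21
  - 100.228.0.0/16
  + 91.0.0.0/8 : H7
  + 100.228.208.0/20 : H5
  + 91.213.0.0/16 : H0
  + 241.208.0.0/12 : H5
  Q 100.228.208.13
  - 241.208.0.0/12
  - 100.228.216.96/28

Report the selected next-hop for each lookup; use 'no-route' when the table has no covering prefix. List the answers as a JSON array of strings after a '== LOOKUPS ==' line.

Trace:
  + 100.228.208.0/20 (H1) depth=20
  - 100.228.208.0/20 clear@20
  + 0.0.0.0/1 (H7) depth=1
  + 241.219.0.0/16 (H1) depth=16
  + 100.228.0.0/16 (H3) depth=16
  + 100.228.216.96/28 (H2) depth=28
  + 96.0.0.0/4 (H6) depth=4
  + 100.224.0.0/12 (H6) depth=12
  ? 100.228.216.106  path d0:-→d1:H7→d2:-→d3:-→d4:H6→d5:-→d6:-→d7:-→d8:-→d9:-→d10:-→d11:-→d12:H6→d13:-→d14:-→d15:-→d16:H3→d17:-→d18:-→d19:-→d20:-→d21:-→d22:-→d23:-→d24:-→d25:-→d26:-→d27:-→d28:H2  best=H2
  + 63.32.0.0/12 (H5) depth=12
  ? 96.0.0.14  path d0:-→d1:H7→d2:-→d3:-→d4:H6→d5:-  best=H6
  ? 100.224.5.167  path d0:-→d1:H7→d2:-→d3:-→d4:H6→d5:-→d6:-→d7:-→d8:-→d9:-→d10:-→d11:-→d12:H6→d13:-  best=H6
  ? 63.32.0.71  path d0:-→d1:H7→d2:-→d3:-→d4:-→d5:-→d6:-→d7:-→d8:-→d9:-→d10:-→d11:-→d12:H5  best=H5
  + 60.0.0.0/6 (H2) depth=6
  ? 100.224.0.46  path d0:-→d1:H7→d2:-→d3:-→d4:H6→d5:-→d6:-→d7:-→d8:-→d9:-→d10:-→d11:-→d12:H6→d13:-  best=H6
  ? 97.141.162.8  path d0:-→d1:H7→d2:-→d3:-→d4:H6→d5:-  best=H6
  - 241.219.0.0/16 clear@16
  ? 60.0.4.86  path d0:-→d1:H7→d2:-→d3:-→d4:-→d5:-→d6:H2  best=H2
  + 241.219.0.0/16 (H7) depth=16
  + 91.213.165.0/24 (H2) depth=24
  - 91.213.165.0/24 clear@24
  ? 241.219.219.21  path d0:-→d1:-→d2:-→d3:-→d4:-→d5:-→d6:-→d7:-→d8:-→d9:-→d10:-→d11:-→d12:-→d13:-→d14:-→d15:-→d16:H7  best=H7
  - 100.228.0.0/16 clear@16
  + 91.0.0.0/8 (H7) depth=8
  + 100.228.208.0/20 (H5) depth=20
  + 91.213.0.0/16 (H0) depth=16
  + 241.208.0.0/12 (H5) depth=12
  ? 100.228.208.13  path d0:-→d1:H7→d2:-→d3:-→d4:H6→d5:-→d6:-→d7:-→d8:-→d9:-→d10:-→d11:-→d12:H6→d13:-→d14:-→d15:-→d16:-→d17:-→d18:-→d19:-→d20:H5  best=H5
  - 241.208.0.0/12 clear@12
  - 100.228.216.96/28 clear@28

== LOOKUPS ==
["H2","H6","H6","H5","H6","H6","H2","H7","H5"]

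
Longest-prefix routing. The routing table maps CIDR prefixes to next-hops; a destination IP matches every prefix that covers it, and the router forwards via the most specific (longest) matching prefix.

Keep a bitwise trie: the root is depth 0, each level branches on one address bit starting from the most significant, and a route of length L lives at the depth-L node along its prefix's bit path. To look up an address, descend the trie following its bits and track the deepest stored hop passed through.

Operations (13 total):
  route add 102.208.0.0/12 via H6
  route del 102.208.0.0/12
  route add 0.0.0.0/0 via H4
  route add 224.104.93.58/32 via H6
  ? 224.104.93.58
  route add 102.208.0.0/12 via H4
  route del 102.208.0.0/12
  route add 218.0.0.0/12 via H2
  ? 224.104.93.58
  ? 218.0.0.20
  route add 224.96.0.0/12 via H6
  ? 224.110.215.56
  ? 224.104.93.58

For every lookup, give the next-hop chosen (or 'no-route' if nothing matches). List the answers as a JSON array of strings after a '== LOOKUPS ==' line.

Process each operation:
  + 102.208.0.0/12 (H6) depth=12
  del 102.208.0.0/12 (clear depth 12)
  + 0.0.0.0/0 (H4) depth=0
  + 224.104.93.58/32 (H6) depth=32
  lookup 224.104.93.58: bits 11100000011010000101110100111010 walk d0:H4→d1:-→d2:-→d3:-→d4:-→d5:-→d6:-→d7:-→d8:-→d9:-→d10:-→d11:-→d12:-→d13:-→d14:-→d15:-→d16:-→d17:-→d18:-→d19:-→d20:-→d21:-→d22:-→d23:-→d24:-→d25:-→d26:-→d27:-→d28:-→d29:-→d30:-→d31:-→d32:H6 -> H6
  + 102.208.0.0/12 (H4) depth=12
  del 102.208.0.0/12 (clear depth 12)
  + 218.0.0.0/12 (H2) depth=12
  lookup 224.104.93.58: bits 11100000011010000101110100111010 walk d0:H4→d1:-→d2:-→d3:-→d4:-→d5:-→d6:-→d7:-→d8:-→d9:-→d10:-→d11:-→d12:-→d13:-→d14:-→d15:-→d16:-→d17:-→d18:-→d19:-→d20:-→d21:-→d22:-→d23:-→d24:-→d25:-→d26:-→d27:-→d28:-→d29:-→d30:-→d31:-→d32:H6 -> H6
  lookup 218.0.0.20: bits 110110100000 walk d0:H4→d1:-→d2:-→d3:-→d4:-→d5:-→d6:-→d7:-→d8:-→d9:-→d10:-→d11:-→d12:H2 -> H2
  + 224.96.0.0/12 (H6) depth=12
  lookup 224.110.215.56: bits 1110000001101 walk d0:H4→d1:-→d2:-→d3:-→d4:-→d5:-→d6:-→d7:-→d8:-→d9:-→d10:-→d11:-→d12:H6→d13:- -> H6
  lookup 224.104.93.58: bits 11100000011010000101110100111010 walk d0:H4→d1:-→d2:-→d3:-→d4:-→d5:-→d6:-→d7:-→d8:-→d9:-→d10:-→d11:-→d12:H6→d13:-→d14:-→d15:-→d16:-→d17:-→d18:-→d19:-→d20:-→d21:-→d22:-→d23:-→d24:-→d25:-→d26:-→d27:-→d28:-→d29:-→d30:-→d31:-→d32:H6 -> H6

== LOOKUPS ==
["H6","H6","H2","H6","H6"]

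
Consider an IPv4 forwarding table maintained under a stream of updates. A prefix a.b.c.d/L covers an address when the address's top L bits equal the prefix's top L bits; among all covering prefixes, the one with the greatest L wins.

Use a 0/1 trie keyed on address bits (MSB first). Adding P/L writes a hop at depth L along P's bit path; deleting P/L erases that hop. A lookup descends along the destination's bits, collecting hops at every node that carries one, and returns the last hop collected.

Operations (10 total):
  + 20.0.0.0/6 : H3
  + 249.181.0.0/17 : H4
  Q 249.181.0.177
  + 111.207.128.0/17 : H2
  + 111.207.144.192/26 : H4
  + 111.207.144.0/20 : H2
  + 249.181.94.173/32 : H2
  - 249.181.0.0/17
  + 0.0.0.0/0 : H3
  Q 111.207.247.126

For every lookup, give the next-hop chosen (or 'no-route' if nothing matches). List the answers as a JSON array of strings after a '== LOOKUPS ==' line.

Apply in order:
  add 20.0.0.0/6 -> H3 at depth 6
  add 249.181.0.0/17 -> H4 at depth 17
  ? 249.181.0.177  path d0:-→d1:-→d2:-→d3:-→d4:-→d5:-→d6:-→d7:-→d8:-→d9:-→d10:-→d11:-→d12:-→d13:-→d14:-→d15:-→d16:-→d17:H4  best=H4
  add 111.207.128.0/17 -> H2 at depth 17
  add 111.207.144.192/26 -> H4 at depth 26
  add 111.207.144.0/20 -> H2 at depth 20
  add 249.181.94.173/32 -> H2 at depth 32
  - 249.181.0.0/17 clear@17
  add 0.0.0.0/0 -> H3 at depth 0
  ? 111.207.247.126  path d0:H3→d1:-→d2:-→d3:-→d4:-→d5:-→d6:-→d7:-→d8:-→d9:-→d10:-→d11:-→d12:-→d13:-→d14:-→d15:-→d16:-→d17:H2  best=H2

== LOOKUPS ==
["H4","H2"]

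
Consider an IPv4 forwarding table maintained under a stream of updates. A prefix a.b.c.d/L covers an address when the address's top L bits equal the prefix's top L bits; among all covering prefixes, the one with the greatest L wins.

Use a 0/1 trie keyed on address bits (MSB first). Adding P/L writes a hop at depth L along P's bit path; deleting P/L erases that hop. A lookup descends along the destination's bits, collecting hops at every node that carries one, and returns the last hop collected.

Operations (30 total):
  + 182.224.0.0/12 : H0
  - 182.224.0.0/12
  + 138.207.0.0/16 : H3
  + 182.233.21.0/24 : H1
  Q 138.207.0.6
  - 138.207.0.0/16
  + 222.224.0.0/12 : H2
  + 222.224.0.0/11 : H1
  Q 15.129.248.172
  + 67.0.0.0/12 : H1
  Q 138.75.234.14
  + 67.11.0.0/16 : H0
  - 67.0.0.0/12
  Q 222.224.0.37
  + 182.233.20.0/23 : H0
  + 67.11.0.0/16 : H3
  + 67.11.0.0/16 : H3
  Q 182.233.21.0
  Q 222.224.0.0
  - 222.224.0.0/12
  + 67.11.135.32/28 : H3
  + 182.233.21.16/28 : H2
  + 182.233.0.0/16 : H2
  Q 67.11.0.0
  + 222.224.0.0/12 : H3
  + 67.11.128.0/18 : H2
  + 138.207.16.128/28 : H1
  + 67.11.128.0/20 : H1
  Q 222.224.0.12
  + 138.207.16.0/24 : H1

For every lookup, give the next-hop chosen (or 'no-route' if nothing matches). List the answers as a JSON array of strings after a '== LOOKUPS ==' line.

Apply in order:
  + 182.224.0.0/12 (H0) depth=12
  - 182.224.0.0/12 clear@12
  + 138.207.0.0/16 (H3) depth=16
  + 182.233.21.0/24 (H1) depth=24
  Q 138.207.0.6: descend 1000101011001111 ; hops seen [H3] ; pick H3
  - 138.207.0.0/16 clear@16
  + 222.224.0.0/12 (H2) depth=12
  + 222.224.0.0/11 (H1) depth=11
  Q 15.129.248.172: descend ε ; hops seen [∅] ; pick no-route
  + 67.0.0.0/12 (H1) depth=12
  Q 138.75.234.14: descend 10001010 ; hops seen [∅] ; pick no-route
  + 67.11.0.0/16 (H0) depth=16
  - 67.0.0.0/12 clear@12
  Q 222.224.0.37: descend 110111101110 ; hops seen [H1,H2] ; pick H2
  + 182.233.20.0/23 (H0) depth=23
  + 67.11.0.0/16 (H3) depth=16
  + 67.11.0.0/16 (H3) depth=16
  Q 182.233.21.0: descend 101101101110100100010101 ; hops seen [H0,H1] ; pick H1
  Q 222.224.0.0: descend 110111101110 ; hops seen [H1,H2] ; pick H2
  - 222.224.0.0/12 clear@12
  + 67.11.135.32/28 (H3) depth=28
  + 182.233.21.16/28 (H2) depth=28
  + 182.233.0.0/16 (H2) depth=16
  Q 67.11.0.0: descend 0100001100001011 ; hops seen [H3] ; pick H3
  + 222.224.0.0/12 (H3) depth=12
  + 67.11.128.0/18 (H2) depth=18
  + 138.207.16.128/28 (H1) depth=28
  + 67.11.128.0/20 (H1) depth=20
  Q 222.224.0.12: descend 110111101110 ; hops seen [H1,H3] ; pick H3
  + 138.207.16.0/24 (H1) depth=24

== LOOKUPS ==
["H3","no-route","no-route","H2","H1","H2","H3","H3"]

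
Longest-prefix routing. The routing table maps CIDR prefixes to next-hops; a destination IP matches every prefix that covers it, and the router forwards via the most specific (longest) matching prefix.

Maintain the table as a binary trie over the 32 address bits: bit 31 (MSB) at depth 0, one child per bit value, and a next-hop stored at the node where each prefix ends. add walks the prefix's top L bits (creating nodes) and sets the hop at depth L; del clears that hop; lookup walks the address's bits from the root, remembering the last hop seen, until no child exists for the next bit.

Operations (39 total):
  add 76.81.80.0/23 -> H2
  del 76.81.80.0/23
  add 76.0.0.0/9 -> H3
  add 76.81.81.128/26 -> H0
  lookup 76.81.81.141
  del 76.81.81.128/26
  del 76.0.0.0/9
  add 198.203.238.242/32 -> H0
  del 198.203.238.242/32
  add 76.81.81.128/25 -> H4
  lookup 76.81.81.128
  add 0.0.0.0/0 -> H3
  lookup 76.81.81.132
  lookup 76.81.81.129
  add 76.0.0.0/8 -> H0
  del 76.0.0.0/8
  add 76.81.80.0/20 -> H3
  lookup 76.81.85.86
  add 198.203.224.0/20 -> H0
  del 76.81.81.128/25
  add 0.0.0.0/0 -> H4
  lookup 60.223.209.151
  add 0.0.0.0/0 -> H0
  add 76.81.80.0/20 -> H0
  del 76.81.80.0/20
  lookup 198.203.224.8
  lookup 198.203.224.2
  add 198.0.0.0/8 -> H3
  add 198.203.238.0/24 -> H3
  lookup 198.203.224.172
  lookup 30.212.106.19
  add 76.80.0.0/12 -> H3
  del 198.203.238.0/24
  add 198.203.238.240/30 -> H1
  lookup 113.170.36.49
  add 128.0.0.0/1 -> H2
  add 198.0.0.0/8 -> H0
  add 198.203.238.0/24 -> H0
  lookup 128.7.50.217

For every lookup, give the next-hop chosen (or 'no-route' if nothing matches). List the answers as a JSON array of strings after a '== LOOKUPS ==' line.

Apply in order:
  + 76.81.80.0/23 (H2) depth=23
  - 76.81.80.0/23 clear@23
  + 76.0.0.0/9 (H3) depth=9
  + 76.81.81.128/26 (H0) depth=26
  lookup 76.81.81.141: bits 01001100010100010101000110 walk d0:-→d1:-→d2:-→d3:-→d4:-→d5:-→d6:-→d7:-→d8:-→d9:H3→d10:-→d11:-→d12:-→d13:-→d14:-→d15:-→d16:-→d17:-→d18:-→d19:-→d20:-→d21:-→d22:-→d23:-→d24:-→d25:-→d26:H0 -> H0
  - 76.81.81.128/26 clear@26
  - 76.0.0.0/9 clear@9
  + 198.203.238.242/32 (H0) depth=32
  - 198.203.238.242/32 clear@32
  + 76.81.81.128/25 (H4) depth=25
  lookup 76.81.81.128: bits 01001100010100010101000110 walk d0:-→d1:-→d2:-→d3:-→d4:-→d5:-→d6:-→d7:-→d8:-→d9:-→d10:-→d11:-→d12:-→d13:-→d14:-→d15:-→d16:-→d17:-→d18:-→d19:-→d20:-→d21:-→d22:-→d23:-→d24:-→d25:H4→d26:- -> H4
  + 0.0.0.0/0 (H3) depth=0
  lookup 76.81.81.132: bits 01001100010100010101000110 walk d0:H3→d1:-→d2:-→d3:-→d4:-→d5:-→d6:-→d7:-→d8:-→d9:-→d10:-→d11:-→d12:-→d13:-→d14:-→d15:-→d16:-→d17:-→d18:-→d19:-→d20:-→d21:-→d22:-→d23:-→d24:-→d25:H4→d26:- -> H4
  lookup 76.81.81.129: bits 01001100010100010101000110 walk d0:H3→d1:-→d2:-→d3:-→d4:-→d5:-→d6:-→d7:-→d8:-→d9:-→d10:-→d11:-→d12:-→d13:-→d14:-→d15:-→d16:-→d17:-→d18:-→d19:-→d20:-→d21:-→d22:-→d23:-→d24:-→d25:H4→d26:- -> H4
  + 76.0.0.0/8 (H0) depth=8
  - 76.0.0.0/8 clear@8
  + 76.81.80.0/20 (H3) depth=20
  lookup 76.81.85.86: bits 010011000101000101010 walk d0:H3→d1:-→d2:-→d3:-→d4:-→d5:-→d6:-→d7:-→d8:-→d9:-→d10:-→d11:-→d12:-→d13:-→d14:-→d15:-→d16:-→d17:-→d18:-→d19:-→d20:H3→d21:- -> H3
  + 198.203.224.0/20 (H0) depth=20
  - 76.81.81.128/25 clear@25
  + 0.0.0.0/0 (H4) depth=0
  lookup 60.223.209.151: bits 0 walk d0:H4→d1:- -> H4
  + 0.0.0.0/0 (H0) depth=0
  + 76.81.80.0/20 (H0) depth=20
  - 76.81.80.0/20 clear@20
  lookup 198.203.224.8: bits 11000110110010111110 walk d0:H0→d1:-→d2:-→d3:-→d4:-→d5:-→d6:-→d7:-→d8:-→d9:-→d10:-→d11:-→d12:-→d13:-→d14:-→d15:-→d16:-→d17:-→d18:-→d19:-→d20:H0 -> H0
  lookup 198.203.224.2: bits 11000110110010111110 walk d0:H0→d1:-→d2:-→d3:-→d4:-→d5:-→d6:-→d7:-→d8:-→d9:-→d10:-→d11:-→d12:-→d13:-→d14:-→d15:-→d16:-→d17:-→d18:-→d19:-→d20:H0 -> H0
  + 198.0.0.0/8 (H3) depth=8
  + 198.203.238.0/24 (H3) depth=24
  lookup 198.203.224.172: bits 11000110110010111110 walk d0:H0→d1:-→d2:-→d3:-→d4:-→d5:-→d6:-→d7:-→d8:H3→d9:-→d10:-→d11:-→d12:-→d13:-→d14:-→d15:-→d16:-→d17:-→d18:-→d19:-→d20:H0 -> H0
  lookup 30.212.106.19: bits 0 walk d0:H0→d1:- -> H0
  + 76.80.0.0/12 (H3) depth=12
  - 198.203.238.0/24 clear@24
  + 198.203.238.240/30 (H1) depth=30
  lookup 113.170.36.49: bits 01 walk d0:H0→d1:-→d2:- -> H0
  + 128.0.0.0/1 (H2) depth=1
  + 198.0.0.0/8 (H0) depth=8
  + 198.203.238.0/24 (H0) depth=24
  lookup 128.7.50.217: bits 1 walk d0:H0→d1:H2 -> H2

== LOOKUPS ==
["H0","H4","H4","H4","H3","H4","H0","H0","H0","H0","H0","H2"]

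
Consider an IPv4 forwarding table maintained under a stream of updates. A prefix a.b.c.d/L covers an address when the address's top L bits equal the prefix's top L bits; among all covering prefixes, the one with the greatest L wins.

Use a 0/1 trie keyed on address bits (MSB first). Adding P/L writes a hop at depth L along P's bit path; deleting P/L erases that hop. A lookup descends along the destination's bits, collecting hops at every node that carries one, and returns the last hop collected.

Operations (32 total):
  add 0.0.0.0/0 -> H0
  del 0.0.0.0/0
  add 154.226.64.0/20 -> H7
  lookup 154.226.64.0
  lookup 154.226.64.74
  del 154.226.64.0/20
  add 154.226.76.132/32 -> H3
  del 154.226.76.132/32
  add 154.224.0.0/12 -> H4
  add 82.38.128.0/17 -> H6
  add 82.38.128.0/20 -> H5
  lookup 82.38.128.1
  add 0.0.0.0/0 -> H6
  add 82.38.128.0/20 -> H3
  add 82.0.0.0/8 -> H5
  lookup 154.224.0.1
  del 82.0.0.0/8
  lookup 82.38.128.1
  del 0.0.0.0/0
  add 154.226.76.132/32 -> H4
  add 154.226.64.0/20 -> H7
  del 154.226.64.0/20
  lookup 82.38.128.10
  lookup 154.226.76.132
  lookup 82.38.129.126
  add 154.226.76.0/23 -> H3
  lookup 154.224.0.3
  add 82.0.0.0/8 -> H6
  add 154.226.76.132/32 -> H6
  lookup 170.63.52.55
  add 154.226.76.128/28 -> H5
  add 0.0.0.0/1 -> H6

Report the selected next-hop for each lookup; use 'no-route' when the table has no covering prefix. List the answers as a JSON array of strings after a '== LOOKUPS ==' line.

Apply in order:
  + 0.0.0.0/0 (H0) depth=0
  - 0.0.0.0/0 clear@0
  + 154.226.64.0/20 (H7) depth=20
  lookup 154.226.64.0: bits 10011010111000100100 walk d0:-→d1:-→d2:-→d3:-→d4:-→d5:-→d6:-→d7:-→d8:-→d9:-→d10:-→d11:-→d12:-→d13:-→d14:-→d15:-→d16:-→d17:-→d18:-→d19:-→d20:H7 -> H7
  lookup 154.226.64.74: bits 10011010111000100100 walk d0:-→d1:-→d2:-→d3:-→d4:-→d5:-→d6:-→d7:-→d8:-→d9:-→d10:-→d11:-→d12:-→d13:-→d14:-→d15:-→d16:-→d17:-→d18:-→d19:-→d20:H7 -> H7
  - 154.226.64.0/20 clear@20
  + 154.226.76.132/32 (H3) depth=32
  - 154.226.76.132/32 clear@32
  + 154.224.0.0/12 (H4) depth=12
  + 82.38.128.0/17 (H6) depth=17
  + 82.38.128.0/20 (H5) depth=20
  lookup 82.38.128.1: bits 01010010001001101000 walk d0:-→d1:-→d2:-→d3:-→d4:-→d5:-→d6:-→d7:-→d8:-→d9:-→d10:-→d11:-→d12:-→d13:-→d14:-→d15:-→d16:-→d17:H6→d18:-→d19:-→d20:H5 -> H5
  + 0.0.0.0/0 (H6) depth=0
  + 82.38.128.0/20 (H3) depth=20
  + 82.0.0.0/8 (H5) depth=8
  lookup 154.224.0.1: bits 10011010111000 walk d0:H6→d1:-→d2:-→d3:-→d4:-→d5:-→d6:-→d7:-→d8:-→d9:-→d10:-→d11:-→d12:H4→d13:-→d14:- -> H4
  - 82.0.0.0/8 clear@8
  lookup 82.38.128.1: bits 01010010001001101000 walk d0:H6→d1:-→d2:-→d3:-→d4:-→d5:-→d6:-→d7:-→d8:-→d9:-→d10:-→d11:-→d12:-→d13:-→d14:-→d15:-→d16:-→d17:H6→d18:-→d19:-→d20:H3 -> H3
  - 0.0.0.0/0 clear@0
  + 154.226.76.132/32 (H4) depth=32
  + 154.226.64.0/20 (H7) depth=20
  - 154.226.64.0/20 clear@20
  lookup 82.38.128.10: bits 01010010001001101000 walk d0:-→d1:-→d2:-→d3:-→d4:-→d5:-→d6:-→d7:-→d8:-→d9:-→d10:-→d11:-→d12:-→d13:-→d14:-→d15:-→d16:-→d17:H6→d18:-→d19:-→d20:H3 -> H3
  lookup 154.226.76.132: bits 10011010111000100100110010000100 walk d0:-→d1:-→d2:-→d3:-→d4:-→d5:-→d6:-→d7:-→d8:-→d9:-→d10:-→d11:-→d12:H4→d13:-→d14:-→d15:-→d16:-→d17:-→d18:-→d19:-→d20:-→d21:-→d22:-→d23:-→d24:-→d25:-→d26:-→d27:-→d28:-→d29:-→d30:-→d31:-→d32:H4 -> H4
  lookup 82.38.129.126: bits 01010010001001101000 walk d0:-→d1:-→d2:-→d3:-→d4:-→d5:-→d6:-→d7:-→d8:-→d9:-→d10:-→d11:-→d12:-→d13:-→d14:-→d15:-→d16:-→d17:H6→d18:-→d19:-→d20:H3 -> H3
  + 154.226.76.0/23 (H3) depth=23
  lookup 154.224.0.3: bits 10011010111000 walk d0:-→d1:-→d2:-→d3:-→d4:-→d5:-→d6:-→d7:-→d8:-→d9:-→d10:-→d11:-→d12:H4→d13:-→d14:- -> H4
  + 82.0.0.0/8 (H6) depth=8
  + 154.226.76.132/32 (H6) depth=32
  lookup 170.63.52.55: bits 10 walk d0:-→d1:-→d2:- -> no-route
  + 154.226.76.128/28 (H5) depth=28
  + 0.0.0.0/1 (H6) depth=1

== LOOKUPS ==
["H7","H7","H5","H4","H3","H3","H4","H3","H4","no-route"]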